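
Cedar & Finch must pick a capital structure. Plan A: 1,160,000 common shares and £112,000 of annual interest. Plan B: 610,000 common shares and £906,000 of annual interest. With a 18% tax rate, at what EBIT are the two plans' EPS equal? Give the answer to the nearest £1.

At indifference, (EBIT − 112,000)(1 − t)/1,160,000 = (EBIT − 906,000)(1 − t)/610,000.
The (1 − t) factor cancels: (EBIT − 112,000) × 610,000 = (EBIT − 906,000) × 1,160,000.
Solving, EBIT = (906,000·1,160,000 − 112,000·610,000) / (1,160,000 − 610,000) = 982,640,000,000 / 550,000 = 1,786,618.18.

£1,786,618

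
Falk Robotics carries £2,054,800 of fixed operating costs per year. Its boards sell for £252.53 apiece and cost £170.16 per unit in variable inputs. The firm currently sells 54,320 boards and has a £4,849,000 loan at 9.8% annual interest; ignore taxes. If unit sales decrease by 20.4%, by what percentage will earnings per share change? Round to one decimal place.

At 54,320 units, contribution = 54,320 × £82.37 = £4,474,338.40.
Operating income = contribution − fixed costs = £4,474,338.40 − £2,054,800 = £2,419,538.40.
Interest = £475,202.00, so EBIT − I = £1,944,336.40.
Degree of combined leverage = contribution ÷ (EBIT − I) = £4,474,338.40 ÷ £1,944,336.40 = 2.3012.
%ΔEPS = DCL × %ΔSales = 2.3012 × -20.4% = -46.9%.

-46.9%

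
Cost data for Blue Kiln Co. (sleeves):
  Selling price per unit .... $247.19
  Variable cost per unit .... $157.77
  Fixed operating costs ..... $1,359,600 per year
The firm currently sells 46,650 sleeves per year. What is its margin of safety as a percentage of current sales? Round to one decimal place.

Contribution margin per unit = $247.19 − $157.77 = $89.42. Break-even units = $1,359,600 ÷ $89.42 = 15,204.65; break-even revenue = 15,204.65 × $247.19 = $3,758,437.98.
Actual sales revenue = 46,650 × $247.19 = $11,531,413.50.
Margin of safety = ($11,531,413.50 − $3,758,437.98) ÷ $11,531,413.50 = 67.4%.

67.4%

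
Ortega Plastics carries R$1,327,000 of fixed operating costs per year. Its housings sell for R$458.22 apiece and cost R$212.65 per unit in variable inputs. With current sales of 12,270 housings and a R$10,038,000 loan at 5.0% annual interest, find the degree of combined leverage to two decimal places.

2.54

At 12,270 units, contribution = 12,270 × R$245.57 = R$3,013,143.90.
Subtracting fixed costs: EBIT = R$3,013,143.90 − R$1,327,000 = R$1,686,143.90. Interest = R$501,900.00.
DOL = R$3,013,143.90 ÷ R$1,686,143.90 = 1.7870; DFL = R$1,686,143.90 ÷ R$1,184,243.90 = 1.4238.
Combined leverage = 1.7870 × 1.4238 = 2.5443.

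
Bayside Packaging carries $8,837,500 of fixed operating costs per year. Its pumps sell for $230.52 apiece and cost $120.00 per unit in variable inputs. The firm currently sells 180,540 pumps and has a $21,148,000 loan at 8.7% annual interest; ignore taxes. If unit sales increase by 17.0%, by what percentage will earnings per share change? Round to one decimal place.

+36.6%

Total contribution margin = 180,540 × $110.52 = $19,953,280.80.
EBIT = $19,953,280.80 − $8,837,500 = $11,115,780.80.
After interest of $1,839,876.00, pre-tax earnings = $9,275,904.80.
DCL = total CM / (EBIT − I) = $19,953,280.80 / $9,275,904.80 = 2.1511.
%ΔEPS = DCL × %ΔSales = 2.1511 × +17.0% = +36.6%.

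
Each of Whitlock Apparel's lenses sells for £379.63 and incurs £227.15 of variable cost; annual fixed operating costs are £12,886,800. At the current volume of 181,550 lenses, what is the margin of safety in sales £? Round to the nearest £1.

£36,837,515

Unit CM = price − variable cost = £379.63 − £227.15 = £152.48. Break-even units = £12,886,800 ÷ £152.48 = 84,514.69; break-even revenue = 84,514.69 × £379.63 = £32,084,311.94.
Current sales = 181,550 × £379.63 = £68,921,826.50.
Margin of safety = £68,921,826.50 − £32,084,311.94 = £36,837,515.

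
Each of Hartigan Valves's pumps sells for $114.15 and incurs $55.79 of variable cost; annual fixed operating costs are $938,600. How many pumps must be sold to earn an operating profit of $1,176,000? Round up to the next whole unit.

Contribution margin per unit = $114.15 − $55.79 = $58.36.
Units = (FC + target) / CM = ($938,600 + $1,176,000) / $58.36 = 36,233.72, so 36,234 pumps.

36,234 pumps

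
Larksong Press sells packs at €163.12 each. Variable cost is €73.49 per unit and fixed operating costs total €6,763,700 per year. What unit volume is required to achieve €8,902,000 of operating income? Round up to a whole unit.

174,782 packs

Each unit contributes €163.12 − €73.49 = €89.63.
Units = (FC + target) / CM = (€6,763,700 + €8,902,000) / €89.63 = 174,781.88, so 174,782 packs.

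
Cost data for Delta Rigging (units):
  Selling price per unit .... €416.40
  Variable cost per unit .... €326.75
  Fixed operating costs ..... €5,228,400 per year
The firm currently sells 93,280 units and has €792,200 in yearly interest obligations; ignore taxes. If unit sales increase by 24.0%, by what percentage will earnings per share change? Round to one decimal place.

At 93,280 units, contribution = 93,280 × €89.65 = €8,362,552.00.
Subtracting fixed costs: EBIT = €8,362,552.00 − €5,228,400 = €3,134,152.00.
Interest = €792,200.00, so EBIT − I = €2,341,952.00.
Degree of combined leverage = contribution ÷ (EBIT − I) = €8,362,552.00 ÷ €2,341,952.00 = 3.5708.
EPS therefore changes by 3.5708 × (+24.0%) = +85.7%.

+85.7%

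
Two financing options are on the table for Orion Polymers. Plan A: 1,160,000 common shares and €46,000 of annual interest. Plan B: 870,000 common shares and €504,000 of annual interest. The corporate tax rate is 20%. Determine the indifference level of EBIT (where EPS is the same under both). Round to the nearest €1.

At indifference, (EBIT − 46,000)(1 − t)/1,160,000 = (EBIT − 504,000)(1 − t)/870,000.
Cancelling (1 − t) and cross-multiplying: 870,000·(EBIT − 46,000) = 1,160,000·(EBIT − 504,000).
EBIT × (1,160,000 − 870,000) = 504,000 × 1,160,000 − 46,000 × 870,000 = 544,620,000,000, so EBIT = 544,620,000,000 ÷ 290,000 = 1,878,000.00.

€1,878,000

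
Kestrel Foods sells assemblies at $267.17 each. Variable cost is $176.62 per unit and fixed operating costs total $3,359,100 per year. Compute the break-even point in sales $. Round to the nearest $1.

Contribution margin per unit = $267.17 − $176.62 = $90.55, a CM ratio of $90.55 ÷ $267.17 = 0.3389.
Break-even revenue = fixed costs × price ÷ CM = $3,359,100 × $267.17 ÷ $90.55 = $9,911,107.

$9,911,107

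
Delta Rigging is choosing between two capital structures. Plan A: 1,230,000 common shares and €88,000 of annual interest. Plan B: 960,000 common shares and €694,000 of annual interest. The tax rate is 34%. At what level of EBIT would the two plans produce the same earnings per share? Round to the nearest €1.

€2,848,667

Set EPS_A = EPS_B: (EBIT − €88,000)(1 − 0.34) ÷ 1,230,000 = (EBIT − €694,000)(1 − 0.34) ÷ 960,000.
The (1 − t) factor cancels: (EBIT − 88,000) × 960,000 = (EBIT − 694,000) × 1,230,000.
Solving, EBIT = (694,000·1,230,000 − 88,000·960,000) / (1,230,000 − 960,000) = 769,140,000,000 / 270,000 = 2,848,666.67.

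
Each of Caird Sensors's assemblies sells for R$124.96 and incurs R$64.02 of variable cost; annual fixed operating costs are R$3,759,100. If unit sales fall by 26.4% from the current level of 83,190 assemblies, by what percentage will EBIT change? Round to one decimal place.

Contribution at this volume is 83,190 × R$60.94 = R$5,069,598.60.
EBIT = R$5,069,598.60 − R$3,759,100 = R$1,310,498.60.
Degree of operating leverage = R$5,069,598.60 / R$1,310,498.60 = 3.8685.
%ΔEBIT = DOL × %ΔSales = 3.8685 × -26.4% = -102.1%.

-102.1%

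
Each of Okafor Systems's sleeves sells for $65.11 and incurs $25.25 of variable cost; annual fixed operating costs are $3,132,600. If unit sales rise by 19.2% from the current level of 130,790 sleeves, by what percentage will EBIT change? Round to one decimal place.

+48.1%

Contribution at this volume is 130,790 × $39.86 = $5,213,289.40.
EBIT = $5,213,289.40 − $3,132,600 = $2,080,689.40.
DOL = contribution ÷ EBIT = $5,213,289.40 ÷ $2,080,689.40 = 2.5056.
%ΔEBIT = DOL × %ΔSales = 2.5056 × +19.2% = +48.1%.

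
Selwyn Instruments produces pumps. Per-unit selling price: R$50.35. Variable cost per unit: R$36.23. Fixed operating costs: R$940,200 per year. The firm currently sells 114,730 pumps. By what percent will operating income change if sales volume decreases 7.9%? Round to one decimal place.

-18.8%

Total contribution margin = 114,730 × R$14.12 = R$1,619,987.60.
Subtracting fixed costs: EBIT = R$1,619,987.60 − R$940,200 = R$679,787.60.
So DOL = total CM / EBIT = R$1,619,987.60 / R$679,787.60 = 2.3831.
So EBIT moves 2.3831 × (-7.9%) = -18.8%.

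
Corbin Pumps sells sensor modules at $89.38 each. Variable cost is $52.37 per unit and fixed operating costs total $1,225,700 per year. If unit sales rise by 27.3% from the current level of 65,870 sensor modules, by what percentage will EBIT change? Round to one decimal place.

+54.9%

Contribution at this volume is 65,870 × $37.01 = $2,437,848.70.
EBIT = $2,437,848.70 − $1,225,700 = $1,212,148.70.
Degree of operating leverage = $2,437,848.70 / $1,212,148.70 = 2.0112.
So EBIT moves 2.0112 × (+27.3%) = +54.9%.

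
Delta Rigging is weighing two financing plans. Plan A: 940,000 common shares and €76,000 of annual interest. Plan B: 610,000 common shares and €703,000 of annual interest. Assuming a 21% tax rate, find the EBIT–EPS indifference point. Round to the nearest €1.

Set EPS_A = EPS_B: (EBIT − €76,000)(1 − 0.21) ÷ 940,000 = (EBIT − €703,000)(1 − 0.21) ÷ 610,000.
Cancelling (1 − t) and cross-multiplying: 610,000·(EBIT − 76,000) = 940,000·(EBIT − 703,000).
Solving, EBIT = (703,000·940,000 − 76,000·610,000) / (940,000 − 610,000) = 614,460,000,000 / 330,000 = 1,862,000.00.

€1,862,000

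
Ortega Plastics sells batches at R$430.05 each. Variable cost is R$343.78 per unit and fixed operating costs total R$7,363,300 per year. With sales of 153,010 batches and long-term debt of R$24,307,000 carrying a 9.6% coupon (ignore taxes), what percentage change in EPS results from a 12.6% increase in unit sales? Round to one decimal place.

+47.5%

Contribution at this volume is 153,010 × R$86.27 = R$13,200,172.70.
Operating income = contribution − fixed costs = R$13,200,172.70 − R$7,363,300 = R$5,836,872.70.
Interest = R$2,333,472.00, so EBIT − I = R$3,503,400.70.
Degree of combined leverage = contribution ÷ (EBIT − I) = R$13,200,172.70 ÷ R$3,503,400.70 = 3.7678.
%ΔEPS = DCL × %ΔSales = 3.7678 × +12.6% = +47.5%.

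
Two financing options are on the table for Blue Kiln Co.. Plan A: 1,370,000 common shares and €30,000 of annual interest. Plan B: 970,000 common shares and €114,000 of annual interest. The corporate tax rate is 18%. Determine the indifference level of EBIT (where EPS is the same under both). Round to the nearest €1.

At indifference, (EBIT − 30,000)(1 − t)/1,370,000 = (EBIT − 114,000)(1 − t)/970,000.
Cancelling (1 − t) and cross-multiplying: 970,000·(EBIT − 30,000) = 1,370,000·(EBIT − 114,000).
Solving, EBIT = (114,000·1,370,000 − 30,000·970,000) / (1,370,000 − 970,000) = 127,080,000,000 / 400,000 = 317,700.00.

€317,700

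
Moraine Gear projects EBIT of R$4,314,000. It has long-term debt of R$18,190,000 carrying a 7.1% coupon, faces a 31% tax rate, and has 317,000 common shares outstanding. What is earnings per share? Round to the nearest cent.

Interest = R$1,291,490.00, so EBT = R$4,314,000 − R$1,291,490.00 = R$3,022,510.00.
After tax at 31%: net income = R$3,022,510.00 × 0.69 = R$2,085,531.90.
Per share: R$2,085,531.90 / 317,000 shares = R$6.58.

R$6.58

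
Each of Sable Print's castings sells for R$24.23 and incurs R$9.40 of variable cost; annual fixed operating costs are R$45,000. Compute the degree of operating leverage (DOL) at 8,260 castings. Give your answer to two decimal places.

1.58

Total contribution margin = 8,260 × R$14.83 = R$122,495.80.
Subtracting fixed costs: EBIT = R$122,495.80 − R$45,000 = R$77,495.80.
Degree of operating leverage = R$122,495.80 / R$77,495.80 = 1.5807.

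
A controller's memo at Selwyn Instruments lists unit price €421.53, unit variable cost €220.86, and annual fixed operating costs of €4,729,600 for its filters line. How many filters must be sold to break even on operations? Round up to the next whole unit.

Contribution margin per unit = €421.53 − €220.86 = €200.67.
Units to break even: €4,729,600 ÷ €200.67 = 23,569.04, rounded up to 23,570.

23,570 filters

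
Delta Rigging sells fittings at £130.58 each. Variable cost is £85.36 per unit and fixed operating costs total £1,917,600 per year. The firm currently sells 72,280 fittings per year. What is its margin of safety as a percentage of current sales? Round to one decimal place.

41.3%

Each unit contributes £130.58 − £85.36 = £45.22. Break-even units = £1,917,600 ÷ £45.22 = 42,406.02; break-even revenue = 42,406.02 × £130.58 = £5,537,377.44.
Current sales = 72,280 × £130.58 = £9,438,322.40.
Margin of safety = (£9,438,322.40 − £5,537,377.44) ÷ £9,438,322.40 = 41.3%.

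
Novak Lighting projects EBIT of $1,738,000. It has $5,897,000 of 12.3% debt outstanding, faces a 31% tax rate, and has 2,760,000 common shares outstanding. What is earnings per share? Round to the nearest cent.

$0.25

Pre-tax income = $1,738,000 − $725,331.00 = $1,012,669.00.
Net income = $1,012,669.00 × (1 − 0.31) = $698,741.61.
EPS = $698,741.61 ÷ 2,760,000 = $0.25.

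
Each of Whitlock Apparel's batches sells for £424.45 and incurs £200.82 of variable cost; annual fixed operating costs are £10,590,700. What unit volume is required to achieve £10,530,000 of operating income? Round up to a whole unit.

Unit CM = price − variable cost = £424.45 − £200.82 = £223.63.
Units = (FC + target) / CM = (£10,590,700 + £10,530,000) / £223.63 = 94,444.84, so 94,445 batches.

94,445 batches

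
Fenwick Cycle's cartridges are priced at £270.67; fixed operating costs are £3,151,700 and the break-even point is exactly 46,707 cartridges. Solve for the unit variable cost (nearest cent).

Contribution per unit must be FC / Q = £3,151,700 / 46,707 = £67.4781.
Hence VC = price − CM = £270.67 − £67.4781 = £203.19.

£203.19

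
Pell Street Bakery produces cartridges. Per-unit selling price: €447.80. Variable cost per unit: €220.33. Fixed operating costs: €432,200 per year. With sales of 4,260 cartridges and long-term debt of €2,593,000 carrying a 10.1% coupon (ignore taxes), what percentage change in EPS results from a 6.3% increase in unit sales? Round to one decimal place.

Contribution at this volume is 4,260 × €227.47 = €969,022.20.
Subtracting fixed costs: EBIT = €969,022.20 − €432,200 = €536,822.20.
After interest of €261,893.00, pre-tax earnings = €274,929.20.
Degree of combined leverage = contribution ÷ (EBIT − I) = €969,022.20 ÷ €274,929.20 = 3.5246.
%ΔEPS = DCL × %ΔSales = 3.5246 × +6.3% = +22.2%.

+22.2%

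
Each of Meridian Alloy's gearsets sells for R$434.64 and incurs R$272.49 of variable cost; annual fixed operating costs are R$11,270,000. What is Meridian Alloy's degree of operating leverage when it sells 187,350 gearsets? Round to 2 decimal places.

1.59

Contribution at this volume is 187,350 × R$162.15 = R$30,378,802.50.
Subtracting fixed costs: EBIT = R$30,378,802.50 − R$11,270,000 = R$19,108,802.50.
Degree of operating leverage = R$30,378,802.50 / R$19,108,802.50 = 1.5898.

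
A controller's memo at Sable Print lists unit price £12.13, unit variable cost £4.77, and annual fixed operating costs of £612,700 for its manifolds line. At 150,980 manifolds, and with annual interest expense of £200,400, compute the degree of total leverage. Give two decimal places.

3.73

At 150,980 units, contribution = 150,980 × £7.36 = £1,111,212.80.
Operating income = contribution − fixed costs = £1,111,212.80 − £612,700 = £498,512.80. Interest = £200,400.00.
DOL = £1,111,212.80 ÷ £498,512.80 = 2.2291; DFL = £498,512.80 ÷ £298,112.80 = 1.6722.
DCL = DOL × DFL = 2.2291 × 1.6722 = 3.7275.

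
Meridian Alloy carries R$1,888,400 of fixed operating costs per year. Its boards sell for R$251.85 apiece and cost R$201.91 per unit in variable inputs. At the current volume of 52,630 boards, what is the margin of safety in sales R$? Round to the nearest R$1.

Unit CM = price − variable cost = R$251.85 − R$201.91 = R$49.94. Break-even units = R$1,888,400 ÷ R$49.94 = 37,813.38; break-even revenue = 37,813.38 × R$251.85 = R$9,523,298.76.
Current sales = 52,630 × R$251.85 = R$13,254,865.50.
Margin of safety = R$13,254,865.50 − R$9,523,298.76 = R$3,731,567.

R$3,731,567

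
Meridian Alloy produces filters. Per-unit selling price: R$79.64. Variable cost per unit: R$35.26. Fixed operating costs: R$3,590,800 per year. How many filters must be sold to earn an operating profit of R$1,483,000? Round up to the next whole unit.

Each unit contributes R$79.64 − R$35.26 = R$44.38.
Required volume = (fixed costs + target profit) ÷ CM = (R$3,590,800 + R$1,483,000) ÷ R$44.38 = 114,326.27, so 114,327 filters.

114,327 filters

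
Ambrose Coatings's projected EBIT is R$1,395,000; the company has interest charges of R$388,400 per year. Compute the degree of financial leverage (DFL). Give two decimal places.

1.39

Annual interest charges come to R$388,400.00.
DFL = EBIT ÷ (EBIT − I) = R$1,395,000 ÷ (R$1,395,000 − R$388,400.00) = R$1,395,000 ÷ R$1,006,600.00 = 1.3859.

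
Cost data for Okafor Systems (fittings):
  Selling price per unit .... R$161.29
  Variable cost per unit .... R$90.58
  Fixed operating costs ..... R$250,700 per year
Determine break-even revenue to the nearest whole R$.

CM per unit = R$161.29 − R$90.58 = R$70.71; CM ratio = R$70.71 / R$161.29 = 0.4384.
Break-even revenue = fixed costs × price ÷ CM = R$250,700 × R$161.29 ÷ R$70.71 = R$571,848.

R$571,848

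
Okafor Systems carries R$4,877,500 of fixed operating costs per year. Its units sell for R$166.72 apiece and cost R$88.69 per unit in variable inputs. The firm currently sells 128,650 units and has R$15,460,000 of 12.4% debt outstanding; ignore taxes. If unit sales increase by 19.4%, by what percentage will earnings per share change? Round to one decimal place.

+60.0%

Contribution at this volume is 128,650 × R$78.03 = R$10,038,559.50.
Operating income = contribution − fixed costs = R$10,038,559.50 − R$4,877,500 = R$5,161,059.50.
Interest = R$1,917,040.00, so EBIT − I = R$3,244,019.50.
Degree of combined leverage = contribution ÷ (EBIT − I) = R$10,038,559.50 ÷ R$3,244,019.50 = 3.0945.
EPS therefore changes by 3.0945 × (+19.4%) = +60.0%.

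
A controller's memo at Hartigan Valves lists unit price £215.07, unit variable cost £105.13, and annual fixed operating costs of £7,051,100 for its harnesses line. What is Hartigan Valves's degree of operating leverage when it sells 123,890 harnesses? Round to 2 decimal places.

Contribution at this volume is 123,890 × £109.94 = £13,620,466.60.
EBIT = £13,620,466.60 − £7,051,100 = £6,569,366.60.
So DOL = total CM / EBIT = £13,620,466.60 / £6,569,366.60 = 2.0733.

2.07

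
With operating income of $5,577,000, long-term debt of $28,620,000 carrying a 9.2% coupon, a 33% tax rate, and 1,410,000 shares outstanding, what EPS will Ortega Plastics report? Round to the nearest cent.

$1.40

Pre-tax income = $5,577,000 − $2,633,040.00 = $2,943,960.00.
Net income = $2,943,960.00 × (1 − 0.33) = $1,972,453.20.
Per share: $1,972,453.20 / 1,410,000 shares = $1.40.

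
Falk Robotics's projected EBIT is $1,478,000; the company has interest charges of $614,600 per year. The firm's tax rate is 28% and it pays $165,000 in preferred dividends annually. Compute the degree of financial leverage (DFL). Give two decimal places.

2.33

Interest = $614,600.00.
Pre-tax preferred-dividend burden = $165,000 ÷ (1 − 0.28) = $229,166.67.
DFL = EBIT ÷ [EBIT − I − D_p/(1−t)] = $1,478,000 ÷ [$1,478,000 − $614,600.00 − $229,166.67] = $1,478,000 ÷ $634,233.33 = 2.3304.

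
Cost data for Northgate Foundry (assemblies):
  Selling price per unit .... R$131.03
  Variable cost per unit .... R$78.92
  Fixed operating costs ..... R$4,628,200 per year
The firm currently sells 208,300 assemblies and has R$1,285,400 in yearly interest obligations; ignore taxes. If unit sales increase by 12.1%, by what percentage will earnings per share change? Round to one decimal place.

+26.6%

Total contribution margin = 208,300 × R$52.11 = R$10,854,513.00.
EBIT = R$10,854,513.00 − R$4,628,200 = R$6,226,313.00.
Interest = R$1,285,400.00, so EBIT − I = R$4,940,913.00.
Degree of combined leverage = contribution ÷ (EBIT − I) = R$10,854,513.00 ÷ R$4,940,913.00 = 2.1969.
%ΔEPS = DCL × %ΔSales = 2.1969 × +12.1% = +26.6%.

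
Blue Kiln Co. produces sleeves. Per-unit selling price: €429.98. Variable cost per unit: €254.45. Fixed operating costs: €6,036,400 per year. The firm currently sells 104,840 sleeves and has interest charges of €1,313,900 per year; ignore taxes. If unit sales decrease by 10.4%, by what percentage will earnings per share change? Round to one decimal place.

-17.3%

At 104,840 units, contribution = 104,840 × €175.53 = €18,402,565.20.
EBIT = €18,402,565.20 − €6,036,400 = €12,366,165.20.
After interest of €1,313,900.00, pre-tax earnings = €11,052,265.20.
DCL = total CM / (EBIT − I) = €18,402,565.20 / €11,052,265.20 = 1.6650.
EPS therefore changes by 1.6650 × (-10.4%) = -17.3%.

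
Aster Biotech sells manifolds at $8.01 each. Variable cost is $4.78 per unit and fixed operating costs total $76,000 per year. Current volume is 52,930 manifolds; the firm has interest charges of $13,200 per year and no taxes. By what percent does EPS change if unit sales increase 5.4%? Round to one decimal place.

+11.3%

Total contribution margin = 52,930 × $3.23 = $170,963.90.
EBIT = $170,963.90 − $76,000 = $94,963.90.
After interest of $13,200.00, pre-tax earnings = $81,763.90.
DCL = total CM / (EBIT − I) = $170,963.90 / $81,763.90 = 2.0909.
%ΔEPS = DCL × %ΔSales = 2.0909 × +5.4% = +11.3%.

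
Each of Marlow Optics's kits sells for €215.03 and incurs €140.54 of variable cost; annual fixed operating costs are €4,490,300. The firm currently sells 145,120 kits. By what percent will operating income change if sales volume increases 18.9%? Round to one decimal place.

Total contribution margin = 145,120 × €74.49 = €10,809,988.80.
Operating income = contribution − fixed costs = €10,809,988.80 − €4,490,300 = €6,319,688.80.
DOL = contribution ÷ EBIT = €10,809,988.80 ÷ €6,319,688.80 = 1.7105.
So EBIT moves 1.7105 × (+18.9%) = +32.3%.

+32.3%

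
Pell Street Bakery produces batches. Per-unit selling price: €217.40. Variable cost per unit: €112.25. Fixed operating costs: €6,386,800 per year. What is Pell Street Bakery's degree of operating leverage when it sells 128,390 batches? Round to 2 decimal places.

Total contribution margin = 128,390 × €105.15 = €13,500,208.50.
Subtracting fixed costs: EBIT = €13,500,208.50 − €6,386,800 = €7,113,408.50.
DOL = contribution ÷ EBIT = €13,500,208.50 ÷ €7,113,408.50 = 1.8979.

1.90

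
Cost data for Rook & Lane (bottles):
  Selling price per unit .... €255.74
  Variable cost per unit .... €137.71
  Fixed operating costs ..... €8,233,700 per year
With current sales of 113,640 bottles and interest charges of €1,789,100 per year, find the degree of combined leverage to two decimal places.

Total contribution margin = 113,640 × €118.03 = €13,412,929.20.
EBIT = €13,412,929.20 − €8,233,700 = €5,179,229.20. Interest = €1,789,100.00, so EBIT − I = €3,390,129.20.
Degree of total leverage = total CM / (EBIT − interest) = €13,412,929.20 / €3,390,129.20 = 3.9565.

3.96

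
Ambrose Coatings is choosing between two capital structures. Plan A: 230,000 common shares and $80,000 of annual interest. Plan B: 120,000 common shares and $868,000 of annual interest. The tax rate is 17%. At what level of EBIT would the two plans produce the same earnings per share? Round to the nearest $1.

Set EPS_A = EPS_B: (EBIT − $80,000)(1 − 0.17) ÷ 230,000 = (EBIT − $868,000)(1 − 0.17) ÷ 120,000.
Cancelling (1 − t) and cross-multiplying: 120,000·(EBIT − 80,000) = 230,000·(EBIT − 868,000).
EBIT × (230,000 − 120,000) = 868,000 × 230,000 − 80,000 × 120,000 = 190,040,000,000, so EBIT = 190,040,000,000 ÷ 110,000 = 1,727,636.36.

$1,727,636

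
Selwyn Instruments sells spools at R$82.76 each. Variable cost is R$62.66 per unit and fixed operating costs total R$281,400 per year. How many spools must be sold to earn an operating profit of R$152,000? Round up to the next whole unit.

Contribution margin per unit = R$82.76 − R$62.66 = R$20.10.
Units = (FC + target) / CM = (R$281,400 + R$152,000) / R$20.10 = 21,562.19, so 21,563 spools.

21,563 spools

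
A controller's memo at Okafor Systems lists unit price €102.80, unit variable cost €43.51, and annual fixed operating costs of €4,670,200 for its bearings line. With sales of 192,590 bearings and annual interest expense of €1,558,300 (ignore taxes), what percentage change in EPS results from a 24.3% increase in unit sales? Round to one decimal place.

+53.5%

Contribution at this volume is 192,590 × €59.29 = €11,418,661.10.
Operating income = contribution − fixed costs = €11,418,661.10 − €4,670,200 = €6,748,461.10.
After interest of €1,558,300.00, pre-tax earnings = €5,190,161.10.
DCL = total CM / (EBIT − I) = €11,418,661.10 / €5,190,161.10 = 2.2001.
EPS therefore changes by 2.2001 × (+24.3%) = +53.5%.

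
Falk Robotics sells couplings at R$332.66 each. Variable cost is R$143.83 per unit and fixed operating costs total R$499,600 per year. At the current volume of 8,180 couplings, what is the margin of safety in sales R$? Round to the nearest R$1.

Unit CM = price − variable cost = R$332.66 − R$143.83 = R$188.83. Break-even units = R$499,600 ÷ R$188.83 = 2,645.77; break-even revenue = 2,645.77 × R$332.66 = R$880,140.53.
Current sales = 8,180 × R$332.66 = R$2,721,158.80.
Margin of safety = R$2,721,158.80 − R$880,140.53 = R$1,841,018.

R$1,841,018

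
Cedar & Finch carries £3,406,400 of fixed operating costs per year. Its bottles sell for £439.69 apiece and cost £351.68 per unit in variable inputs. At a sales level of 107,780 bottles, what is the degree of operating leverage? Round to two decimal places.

1.56

Contribution at this volume is 107,780 × £88.01 = £9,485,717.80.
Operating income = contribution − fixed costs = £9,485,717.80 − £3,406,400 = £6,079,317.80.
DOL = contribution ÷ EBIT = £9,485,717.80 ÷ £6,079,317.80 = 1.5603.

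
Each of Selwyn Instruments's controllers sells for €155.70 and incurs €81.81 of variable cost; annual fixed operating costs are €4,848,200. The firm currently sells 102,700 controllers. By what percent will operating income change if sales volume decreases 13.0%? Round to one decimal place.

Contribution at this volume is 102,700 × €73.89 = €7,588,503.00.
EBIT = €7,588,503.00 − €4,848,200 = €2,740,303.00.
DOL = contribution ÷ EBIT = €7,588,503.00 ÷ €2,740,303.00 = 2.7692.
So EBIT moves 2.7692 × (-13.0%) = -36.0%.

-36.0%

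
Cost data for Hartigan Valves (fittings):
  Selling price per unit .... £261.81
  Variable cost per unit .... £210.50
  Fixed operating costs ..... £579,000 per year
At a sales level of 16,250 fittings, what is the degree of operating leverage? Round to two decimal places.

3.27

Contribution at this volume is 16,250 × £51.31 = £833,787.50.
Subtracting fixed costs: EBIT = £833,787.50 − £579,000 = £254,787.50.
DOL = contribution ÷ EBIT = £833,787.50 ÷ £254,787.50 = 3.2725.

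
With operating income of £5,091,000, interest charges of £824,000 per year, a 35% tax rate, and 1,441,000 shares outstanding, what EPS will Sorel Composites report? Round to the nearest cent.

Pre-tax income = £5,091,000 − £824,000.00 = £4,267,000.00.
Net income = £4,267,000.00 × (1 − 0.35) = £2,773,550.00.
Per share: £2,773,550.00 / 1,441,000 shares = £1.92.

£1.92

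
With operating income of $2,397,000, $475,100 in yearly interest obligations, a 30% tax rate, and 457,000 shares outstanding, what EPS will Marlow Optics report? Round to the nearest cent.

Interest = $475,100.00, so EBT = $2,397,000 − $475,100.00 = $1,921,900.00.
Net income = $1,921,900.00 × (1 − 0.30) = $1,345,330.00.
EPS = $1,345,330.00 ÷ 457,000 = $2.94.

$2.94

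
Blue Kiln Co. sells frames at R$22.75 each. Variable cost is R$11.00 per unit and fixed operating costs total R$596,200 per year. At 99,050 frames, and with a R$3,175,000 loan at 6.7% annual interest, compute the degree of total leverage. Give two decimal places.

Total contribution margin = 99,050 × R$11.75 = R$1,163,837.50.
Operating income = contribution − fixed costs = R$1,163,837.50 − R$596,200 = R$567,637.50. Interest = R$212,725.00.
DOL = R$1,163,837.50 ÷ R$567,637.50 = 2.0503; DFL = R$567,637.50 ÷ R$354,912.50 = 1.5994.
DCL = DOL × DFL = 2.0503 × 1.5994 = 3.2792.

3.28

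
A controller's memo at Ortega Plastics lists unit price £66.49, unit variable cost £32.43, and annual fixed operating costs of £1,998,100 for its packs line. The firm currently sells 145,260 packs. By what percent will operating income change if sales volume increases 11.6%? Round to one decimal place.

+19.5%

Contribution at this volume is 145,260 × £34.06 = £4,947,555.60.
EBIT = £4,947,555.60 − £1,998,100 = £2,949,455.60.
Degree of operating leverage = £4,947,555.60 / £2,949,455.60 = 1.6774.
So EBIT moves 1.6774 × (+11.6%) = +19.5%.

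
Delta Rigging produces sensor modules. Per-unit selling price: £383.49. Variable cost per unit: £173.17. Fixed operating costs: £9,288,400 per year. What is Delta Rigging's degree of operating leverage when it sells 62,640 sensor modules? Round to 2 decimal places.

3.39

Total contribution margin = 62,640 × £210.32 = £13,174,444.80.
EBIT = £13,174,444.80 − £9,288,400 = £3,886,044.80.
DOL = contribution ÷ EBIT = £13,174,444.80 ÷ £3,886,044.80 = 3.3902.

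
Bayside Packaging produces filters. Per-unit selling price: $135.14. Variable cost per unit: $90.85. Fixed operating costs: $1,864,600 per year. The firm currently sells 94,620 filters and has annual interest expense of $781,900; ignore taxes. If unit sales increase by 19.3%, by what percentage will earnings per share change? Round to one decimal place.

+52.4%

Contribution at this volume is 94,620 × $44.29 = $4,190,719.80.
Subtracting fixed costs: EBIT = $4,190,719.80 − $1,864,600 = $2,326,119.80.
Interest = $781,900.00, so EBIT − I = $1,544,219.80.
DCL = total CM / (EBIT − I) = $4,190,719.80 / $1,544,219.80 = 2.7138.
EPS therefore changes by 2.7138 × (+19.3%) = +52.4%.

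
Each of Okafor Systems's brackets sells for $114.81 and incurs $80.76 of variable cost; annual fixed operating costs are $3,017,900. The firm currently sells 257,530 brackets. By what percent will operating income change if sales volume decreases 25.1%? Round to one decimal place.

-38.3%

Total contribution margin = 257,530 × $34.05 = $8,768,896.50.
Operating income = contribution − fixed costs = $8,768,896.50 − $3,017,900 = $5,750,996.50.
DOL = contribution ÷ EBIT = $8,768,896.50 ÷ $5,750,996.50 = 1.5248.
%ΔEBIT = DOL × %ΔSales = 1.5248 × -25.1% = -38.3%.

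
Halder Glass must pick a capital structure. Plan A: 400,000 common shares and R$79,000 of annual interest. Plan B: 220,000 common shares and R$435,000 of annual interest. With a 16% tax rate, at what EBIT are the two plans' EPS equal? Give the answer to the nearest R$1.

Set EPS_A = EPS_B: (EBIT − R$79,000)(1 − 0.16) ÷ 400,000 = (EBIT − R$435,000)(1 − 0.16) ÷ 220,000.
The (1 − t) factor cancels: (EBIT − 79,000) × 220,000 = (EBIT − 435,000) × 400,000.
Solving, EBIT = (435,000·400,000 − 79,000·220,000) / (400,000 − 220,000) = 156,620,000,000 / 180,000 = 870,111.11.

R$870,111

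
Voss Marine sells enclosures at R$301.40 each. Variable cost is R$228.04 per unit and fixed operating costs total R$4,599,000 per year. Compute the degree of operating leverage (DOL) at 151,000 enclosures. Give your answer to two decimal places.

1.71

Total contribution margin = 151,000 × R$73.36 = R$11,077,360.00.
Subtracting fixed costs: EBIT = R$11,077,360.00 − R$4,599,000 = R$6,478,360.00.
Degree of operating leverage = R$11,077,360.00 / R$6,478,360.00 = 1.7099.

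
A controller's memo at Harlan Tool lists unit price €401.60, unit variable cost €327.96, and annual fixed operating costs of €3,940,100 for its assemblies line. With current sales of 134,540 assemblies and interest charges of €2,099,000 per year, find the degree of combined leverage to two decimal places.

2.56

Total contribution margin = 134,540 × €73.64 = €9,907,525.60.
EBIT = €9,907,525.60 − €3,940,100 = €5,967,425.60. Interest = €2,099,000.00, so EBIT − I = €3,868,425.60.
Degree of total leverage = total CM / (EBIT − interest) = €9,907,525.60 / €3,868,425.60 = 2.5611.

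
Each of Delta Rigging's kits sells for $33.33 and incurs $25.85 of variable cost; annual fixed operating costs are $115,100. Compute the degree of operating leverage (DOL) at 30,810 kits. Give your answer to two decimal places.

At 30,810 units, contribution = 30,810 × $7.48 = $230,458.80.
Subtracting fixed costs: EBIT = $230,458.80 − $115,100 = $115,358.80.
So DOL = total CM / EBIT = $230,458.80 / $115,358.80 = 1.9978.

2.00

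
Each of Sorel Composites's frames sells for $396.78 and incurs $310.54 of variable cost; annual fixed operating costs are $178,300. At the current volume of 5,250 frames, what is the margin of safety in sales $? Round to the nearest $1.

$1,262,758

Contribution margin per unit = $396.78 − $310.54 = $86.24. Break-even units = $178,300 ÷ $86.24 = 2,067.49; break-even revenue = 2,067.49 × $396.78 = $820,337.13.
Actual sales revenue = 5,250 × $396.78 = $2,083,095.00.
Margin of safety = $2,083,095.00 − $820,337.13 = $1,262,758.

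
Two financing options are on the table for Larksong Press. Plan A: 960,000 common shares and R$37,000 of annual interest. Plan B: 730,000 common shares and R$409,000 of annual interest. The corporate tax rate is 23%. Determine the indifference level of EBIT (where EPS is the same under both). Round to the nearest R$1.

At indifference, (EBIT − 37,000)(1 − t)/960,000 = (EBIT − 409,000)(1 − t)/730,000.
The (1 − t) factor cancels: (EBIT − 37,000) × 730,000 = (EBIT − 409,000) × 960,000.
Solving, EBIT = (409,000·960,000 − 37,000·730,000) / (960,000 − 730,000) = 365,630,000,000 / 230,000 = 1,589,695.65.

R$1,589,696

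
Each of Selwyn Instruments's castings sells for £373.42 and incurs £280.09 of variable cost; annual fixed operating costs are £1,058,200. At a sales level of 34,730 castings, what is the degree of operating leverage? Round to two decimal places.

1.48

Total contribution margin = 34,730 × £93.33 = £3,241,350.90.
Subtracting fixed costs: EBIT = £3,241,350.90 − £1,058,200 = £2,183,150.90.
So DOL = total CM / EBIT = £3,241,350.90 / £2,183,150.90 = 1.4847.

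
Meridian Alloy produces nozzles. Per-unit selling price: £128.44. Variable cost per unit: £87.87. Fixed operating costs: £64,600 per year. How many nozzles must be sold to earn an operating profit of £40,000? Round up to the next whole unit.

2,579 nozzles

Unit CM = price − variable cost = £128.44 − £87.87 = £40.57.
Need Q such that Q × £40.57 − £64,600 = £40,000, i.e. Q = £104,600 / £40.57 = 2,578.26 → 2,579.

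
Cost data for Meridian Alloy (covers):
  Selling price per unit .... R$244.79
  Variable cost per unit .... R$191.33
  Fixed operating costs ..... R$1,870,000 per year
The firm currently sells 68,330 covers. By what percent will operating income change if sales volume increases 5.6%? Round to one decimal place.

Total contribution margin = 68,330 × R$53.46 = R$3,652,921.80.
EBIT = R$3,652,921.80 − R$1,870,000 = R$1,782,921.80.
Degree of operating leverage = R$3,652,921.80 / R$1,782,921.80 = 2.0488.
So EBIT moves 2.0488 × (+5.6%) = +11.5%.

+11.5%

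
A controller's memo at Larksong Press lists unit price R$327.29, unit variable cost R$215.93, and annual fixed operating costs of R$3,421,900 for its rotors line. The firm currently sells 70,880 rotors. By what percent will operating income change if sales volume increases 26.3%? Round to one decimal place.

Contribution at this volume is 70,880 × R$111.36 = R$7,893,196.80.
Subtracting fixed costs: EBIT = R$7,893,196.80 − R$3,421,900 = R$4,471,296.80.
Degree of operating leverage = R$7,893,196.80 / R$4,471,296.80 = 1.7653.
Operating income changes by 1.7653 × +26.3% = +46.4%.

+46.4%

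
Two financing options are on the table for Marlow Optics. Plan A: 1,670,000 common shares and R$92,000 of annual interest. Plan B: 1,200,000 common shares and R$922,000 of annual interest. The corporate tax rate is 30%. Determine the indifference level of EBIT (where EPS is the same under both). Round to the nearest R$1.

Set EPS_A = EPS_B: (EBIT − R$92,000)(1 − 0.30) ÷ 1,670,000 = (EBIT − R$922,000)(1 − 0.30) ÷ 1,200,000.
The (1 − t) factor cancels: (EBIT − 92,000) × 1,200,000 = (EBIT − 922,000) × 1,670,000.
EBIT × (1,670,000 − 1,200,000) = 922,000 × 1,670,000 − 92,000 × 1,200,000 = 1,429,340,000,000, so EBIT = 1,429,340,000,000 ÷ 470,000 = 3,041,148.94.

R$3,041,149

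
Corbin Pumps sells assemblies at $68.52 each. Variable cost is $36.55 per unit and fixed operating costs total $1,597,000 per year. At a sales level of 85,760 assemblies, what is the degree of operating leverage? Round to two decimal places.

2.40

Contribution at this volume is 85,760 × $31.97 = $2,741,747.20.
EBIT = $2,741,747.20 − $1,597,000 = $1,144,747.20.
So DOL = total CM / EBIT = $2,741,747.20 / $1,144,747.20 = 2.3951.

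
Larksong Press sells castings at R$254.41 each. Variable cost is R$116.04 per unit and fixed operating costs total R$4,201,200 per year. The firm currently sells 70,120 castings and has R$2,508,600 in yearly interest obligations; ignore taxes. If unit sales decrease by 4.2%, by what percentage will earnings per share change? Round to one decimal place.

-13.6%

Contribution at this volume is 70,120 × R$138.37 = R$9,702,504.40.
Operating income = contribution − fixed costs = R$9,702,504.40 − R$4,201,200 = R$5,501,304.40.
Interest = R$2,508,600.00, so EBIT − I = R$2,992,704.40.
Degree of combined leverage = contribution ÷ (EBIT − I) = R$9,702,504.40 ÷ R$2,992,704.40 = 3.2421.
EPS therefore changes by 3.2421 × (-4.2%) = -13.6%.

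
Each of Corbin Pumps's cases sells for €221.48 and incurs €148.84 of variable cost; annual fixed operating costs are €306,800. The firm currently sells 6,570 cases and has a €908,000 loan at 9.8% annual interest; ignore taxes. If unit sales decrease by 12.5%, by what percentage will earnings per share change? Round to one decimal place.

Contribution at this volume is 6,570 × €72.64 = €477,244.80.
EBIT = €477,244.80 − €306,800 = €170,444.80.
Interest = €88,984.00, so EBIT − I = €81,460.80.
Degree of combined leverage = contribution ÷ (EBIT − I) = €477,244.80 ÷ €81,460.80 = 5.8586.
%ΔEPS = DCL × %ΔSales = 5.8586 × -12.5% = -73.2%.

-73.2%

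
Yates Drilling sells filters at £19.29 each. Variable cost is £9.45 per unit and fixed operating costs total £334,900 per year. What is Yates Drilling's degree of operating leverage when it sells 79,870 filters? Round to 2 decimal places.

Contribution at this volume is 79,870 × £9.84 = £785,920.80.
Operating income = contribution − fixed costs = £785,920.80 − £334,900 = £451,020.80.
Degree of operating leverage = £785,920.80 / £451,020.80 = 1.7425.

1.74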